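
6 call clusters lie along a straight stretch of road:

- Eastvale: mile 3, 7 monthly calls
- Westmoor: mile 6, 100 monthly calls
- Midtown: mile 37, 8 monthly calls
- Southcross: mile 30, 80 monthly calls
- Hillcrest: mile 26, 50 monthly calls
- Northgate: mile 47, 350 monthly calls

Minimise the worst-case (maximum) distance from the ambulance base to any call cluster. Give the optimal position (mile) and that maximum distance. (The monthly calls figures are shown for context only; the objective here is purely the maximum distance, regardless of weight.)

location 25, max distance 22

The 1-center on a line is the midpoint of the two extreme points: leftmost at 3, rightmost at 47.
Optimal location = (3 + 47)/2 = 25; maximum distance = (47 − 3)/2 = 22.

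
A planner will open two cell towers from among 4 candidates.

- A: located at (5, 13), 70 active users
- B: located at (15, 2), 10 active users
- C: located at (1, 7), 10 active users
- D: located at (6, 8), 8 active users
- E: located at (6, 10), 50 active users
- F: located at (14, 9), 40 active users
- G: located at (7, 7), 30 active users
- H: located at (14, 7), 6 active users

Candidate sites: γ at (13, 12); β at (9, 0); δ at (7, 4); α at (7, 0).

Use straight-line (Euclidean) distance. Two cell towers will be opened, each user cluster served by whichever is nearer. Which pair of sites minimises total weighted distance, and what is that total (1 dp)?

{γ, δ}, total 1298.1

Evaluate every pair (each demand assigned to the nearer of the two):
  {γ, δ}: total = 1298.1
  {γ, α}: total = 1534.6
  {γ, β}: total = 1537.9
  {β, δ}: total = 1592.6
  {δ, α}: total = 1611.8
  {β, α}: total = 2316.6
Best pair: {γ, δ} with total 1298.1.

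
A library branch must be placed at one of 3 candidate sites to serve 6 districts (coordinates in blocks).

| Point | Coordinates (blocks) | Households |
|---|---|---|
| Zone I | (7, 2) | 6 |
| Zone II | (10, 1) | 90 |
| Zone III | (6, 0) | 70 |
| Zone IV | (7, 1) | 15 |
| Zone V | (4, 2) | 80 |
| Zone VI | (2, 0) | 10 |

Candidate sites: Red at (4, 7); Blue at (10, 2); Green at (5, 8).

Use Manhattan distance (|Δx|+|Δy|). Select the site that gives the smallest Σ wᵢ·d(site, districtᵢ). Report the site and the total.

Total weighted distance at each candidate:
  Red (4, 7): total = 2383
  Blue (10, 2): total = 1168
  Green (5, 8): total = 2563
Minimum is at Blue with total 1168 blocks.

Blue, total 1168 blocks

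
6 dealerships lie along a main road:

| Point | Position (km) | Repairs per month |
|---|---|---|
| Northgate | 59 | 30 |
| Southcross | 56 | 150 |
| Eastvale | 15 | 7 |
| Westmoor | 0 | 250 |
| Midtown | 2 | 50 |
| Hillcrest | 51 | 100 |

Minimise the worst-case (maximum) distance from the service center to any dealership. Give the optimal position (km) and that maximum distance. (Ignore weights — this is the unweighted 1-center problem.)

The 1-center on a line is the midpoint of the two extreme points: leftmost at 0, rightmost at 59.
Optimal location = (0 + 59)/2 = 29.5; maximum distance = (59 − 0)/2 = 29.5.

location 29.5, max distance 29.5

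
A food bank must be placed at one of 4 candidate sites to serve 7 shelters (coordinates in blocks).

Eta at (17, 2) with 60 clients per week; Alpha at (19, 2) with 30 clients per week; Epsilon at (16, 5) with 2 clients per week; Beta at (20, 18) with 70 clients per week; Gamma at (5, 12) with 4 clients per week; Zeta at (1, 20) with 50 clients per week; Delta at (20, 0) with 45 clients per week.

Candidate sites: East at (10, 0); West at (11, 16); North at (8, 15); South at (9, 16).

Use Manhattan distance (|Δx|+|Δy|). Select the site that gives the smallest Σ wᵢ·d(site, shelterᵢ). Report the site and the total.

West, total 4527 blocks

Total weighted distance at each candidate:
  East (10, 0): total = 4820
  West (11, 16): total = 4527
  North (8, 15): total = 4965
  South (9, 16): total = 4833
Minimum is at West with total 4527 blocks.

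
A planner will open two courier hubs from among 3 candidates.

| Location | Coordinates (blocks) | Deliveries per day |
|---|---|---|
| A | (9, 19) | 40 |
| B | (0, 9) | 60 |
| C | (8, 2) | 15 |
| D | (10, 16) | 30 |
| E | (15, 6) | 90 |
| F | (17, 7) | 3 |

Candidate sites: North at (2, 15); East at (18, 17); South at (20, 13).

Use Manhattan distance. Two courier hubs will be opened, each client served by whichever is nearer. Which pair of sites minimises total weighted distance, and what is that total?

Evaluate every pair (each demand assigned to the nearer of the two):
  {North, South}: total = 2582
  {North, East}: total = 2768
  {East, South}: total = 3602
Best pair: {North, South} with total 2582.

{North, South}, total 2582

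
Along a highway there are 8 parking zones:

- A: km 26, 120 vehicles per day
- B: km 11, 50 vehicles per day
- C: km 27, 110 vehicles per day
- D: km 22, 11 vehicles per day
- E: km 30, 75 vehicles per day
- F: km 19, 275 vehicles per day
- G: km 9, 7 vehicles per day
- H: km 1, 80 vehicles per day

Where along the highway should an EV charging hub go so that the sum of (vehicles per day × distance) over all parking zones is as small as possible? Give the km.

For a sum of weighted absolute distances on a line, the optimum is the weighted median (not the mean). Total weight W = 728; half-weight = 364.
Sort by position and accumulate weight:
  km 1 (H, w=80) → cum 80
  km 9 (G, w=7) → cum 87
  km 11 (B, w=50) → cum 137
  km 19 (F, w=275) → cum 412  ≥ 364 → median here
  km 22 (D, w=11) → cum 423
  km 26 (A, w=120) → cum 543
  km 27 (C, w=110) → cum 653
  km 30 (E, w=75) → cum 728
Optimal location: km 19.

x = 19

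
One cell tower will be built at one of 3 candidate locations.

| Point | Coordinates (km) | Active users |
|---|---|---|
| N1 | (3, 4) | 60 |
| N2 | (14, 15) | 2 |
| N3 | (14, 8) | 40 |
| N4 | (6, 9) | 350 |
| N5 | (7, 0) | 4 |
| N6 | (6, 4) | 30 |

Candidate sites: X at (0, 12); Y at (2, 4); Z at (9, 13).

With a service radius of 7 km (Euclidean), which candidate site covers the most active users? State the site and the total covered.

Coverage radius r = 7 km; a point is covered iff (Δx)²+(Δy)² ≤ 7² = 49.
  X (0, 12): covers {N4} → 350
  Y (2, 4): covers {N1, N4, N5, N6} → 444
  Z (9, 13): covers {N2, N4} → 352
Maximum coverage at Y: 444 active users.

Y, covering 444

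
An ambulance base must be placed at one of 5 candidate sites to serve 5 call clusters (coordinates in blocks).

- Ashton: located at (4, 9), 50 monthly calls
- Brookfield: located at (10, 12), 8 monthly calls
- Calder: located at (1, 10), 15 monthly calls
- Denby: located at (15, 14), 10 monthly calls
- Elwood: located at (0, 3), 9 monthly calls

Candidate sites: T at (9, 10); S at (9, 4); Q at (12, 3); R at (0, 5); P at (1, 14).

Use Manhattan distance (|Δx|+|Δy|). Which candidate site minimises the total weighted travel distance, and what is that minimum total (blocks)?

Total weighted distance at each candidate:
  T (9, 10): total = 688
  S (9, 4): total = 1032
  Q (12, 3): total = 1306
  R (0, 5): total = 884
  P (1, 14): total = 796
Minimum is at T with total 688 blocks.

T, total 688 blocks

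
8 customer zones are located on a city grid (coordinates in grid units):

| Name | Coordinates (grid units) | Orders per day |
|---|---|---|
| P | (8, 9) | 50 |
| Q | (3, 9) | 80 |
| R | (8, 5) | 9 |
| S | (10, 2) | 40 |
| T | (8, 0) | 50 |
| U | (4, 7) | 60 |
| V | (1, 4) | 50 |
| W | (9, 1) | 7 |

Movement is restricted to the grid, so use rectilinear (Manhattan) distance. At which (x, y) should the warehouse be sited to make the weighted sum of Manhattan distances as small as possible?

(4, 7)

Manhattan distance separates: Σwᵢ(|x−xᵢ|+|y−yᵢ|) = Σwᵢ|x−xᵢ| + Σwᵢ|y−yᵢ|, so x and y are optimised independently as 1-D weighted medians.
Total weight W = 346; half = 173.
x-coordinate, sorted with cumulative weight:
  x=1 (V, w=50) cum 50
  x=3 (Q, w=80) cum 130
  x=4 (U, w=60) cum 190  ← median
  x=8 (P, w=50) cum 240
  x=8 (R, w=9) cum 249
  x=8 (T, w=50) cum 299
  x=9 (W, w=7) cum 306
  x=10 (S, w=40) cum 346
⇒ x* = 4
y-coordinate, sorted with cumulative weight:
  y=0 (T, w=50) cum 50
  y=1 (W, w=7) cum 57
  y=2 (S, w=40) cum 97
  y=4 (V, w=50) cum 147
  y=5 (R, w=9) cum 156
  y=7 (U, w=60) cum 216  ← median
  y=9 (P, w=50) cum 266
  y=9 (Q, w=80) cum 346
⇒ y* = 7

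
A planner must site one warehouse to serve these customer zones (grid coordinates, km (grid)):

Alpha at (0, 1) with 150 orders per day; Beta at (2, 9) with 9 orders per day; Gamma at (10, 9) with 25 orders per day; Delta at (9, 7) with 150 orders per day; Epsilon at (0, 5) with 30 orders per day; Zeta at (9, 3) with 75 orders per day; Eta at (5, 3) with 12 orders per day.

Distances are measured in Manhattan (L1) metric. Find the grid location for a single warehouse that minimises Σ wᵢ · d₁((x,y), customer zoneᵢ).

Manhattan distance separates: Σwᵢ(|x−xᵢ|+|y−yᵢ|) = Σwᵢ|x−xᵢ| + Σwᵢ|y−yᵢ|, so x and y are optimised independently as 1-D weighted medians.
Total weight W = 451; half = 225.5.
x-coordinate, sorted with cumulative weight:
  x=0 (Alpha, w=150) cum 150
  x=0 (Epsilon, w=30) cum 180
  x=2 (Beta, w=9) cum 189
  x=5 (Eta, w=12) cum 201
  x=9 (Delta, w=150) cum 351  ← median
  x=9 (Zeta, w=75) cum 426
  x=10 (Gamma, w=25) cum 451
⇒ x* = 9
y-coordinate, sorted with cumulative weight:
  y=1 (Alpha, w=150) cum 150
  y=3 (Zeta, w=75) cum 225
  y=3 (Eta, w=12) cum 237  ← median
  y=5 (Epsilon, w=30) cum 267
  y=7 (Delta, w=150) cum 417
  y=9 (Beta, w=9) cum 426
  y=9 (Gamma, w=25) cum 451
⇒ y* = 3

(9, 3)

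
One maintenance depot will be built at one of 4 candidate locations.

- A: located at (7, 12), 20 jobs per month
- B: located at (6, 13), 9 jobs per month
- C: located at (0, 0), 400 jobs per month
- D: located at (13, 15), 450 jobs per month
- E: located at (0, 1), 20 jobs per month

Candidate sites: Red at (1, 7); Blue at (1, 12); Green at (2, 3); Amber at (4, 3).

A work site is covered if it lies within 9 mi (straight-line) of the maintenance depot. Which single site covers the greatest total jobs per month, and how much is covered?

Coverage radius r = 9 mi; a point is covered iff (Δx)²+(Δy)² ≤ 9² = 81.
  Red (1, 7): covers {A, B, C, E} → 449
  Blue (1, 12): covers {A, B} → 29
  Green (2, 3): covers {C, E} → 420
  Amber (4, 3): covers {C, E} → 420
Maximum coverage at Red: 449 jobs per month.

Red, covering 449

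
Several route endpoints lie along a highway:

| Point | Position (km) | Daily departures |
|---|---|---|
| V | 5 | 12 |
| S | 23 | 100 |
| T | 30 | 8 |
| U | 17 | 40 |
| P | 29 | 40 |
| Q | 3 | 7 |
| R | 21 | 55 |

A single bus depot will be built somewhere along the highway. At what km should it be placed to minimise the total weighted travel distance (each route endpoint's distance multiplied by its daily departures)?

For a sum of weighted absolute distances on a line, the optimum is the weighted median (not the mean). Total weight W = 262; half-weight = 131.
Sort by position and accumulate weight:
  km 3 (Q, w=7) → cum 7
  km 5 (V, w=12) → cum 19
  km 17 (U, w=40) → cum 59
  km 21 (R, w=55) → cum 114
  km 23 (S, w=100) → cum 214  ≥ 131 → median here
  km 29 (P, w=40) → cum 254
  km 30 (T, w=8) → cum 262
Optimal location: km 23.

x = 23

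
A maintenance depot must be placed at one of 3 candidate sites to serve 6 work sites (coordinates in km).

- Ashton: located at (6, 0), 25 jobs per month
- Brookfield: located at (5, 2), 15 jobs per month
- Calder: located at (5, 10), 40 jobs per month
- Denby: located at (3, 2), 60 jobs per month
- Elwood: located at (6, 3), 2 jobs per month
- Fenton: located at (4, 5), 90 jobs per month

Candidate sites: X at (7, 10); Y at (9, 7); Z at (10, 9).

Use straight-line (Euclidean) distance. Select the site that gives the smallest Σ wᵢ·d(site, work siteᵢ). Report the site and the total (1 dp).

Total weighted distance at each candidate:
  X (7, 10): total = 1530.5
  Y (9, 7): total = 1449.7
  Z (10, 9): total = 1836.6
Minimum is at Y with total 1449.7 km.

Y, total 1449.7 km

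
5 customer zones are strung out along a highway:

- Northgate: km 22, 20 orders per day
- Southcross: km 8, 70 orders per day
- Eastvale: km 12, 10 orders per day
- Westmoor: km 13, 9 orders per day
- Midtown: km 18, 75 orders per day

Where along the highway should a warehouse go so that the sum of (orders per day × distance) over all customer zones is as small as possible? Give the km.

x = 18

For a sum of weighted absolute distances on a line, the optimum is the weighted median (not the mean). Total weight W = 184; half-weight = 92.
Sort by position and accumulate weight:
  km 8 (Southcross, w=70) → cum 70
  km 12 (Eastvale, w=10) → cum 80
  km 13 (Westmoor, w=9) → cum 89
  km 18 (Midtown, w=75) → cum 164  ≥ 92 → median here
  km 22 (Northgate, w=20) → cum 184
Optimal location: km 18.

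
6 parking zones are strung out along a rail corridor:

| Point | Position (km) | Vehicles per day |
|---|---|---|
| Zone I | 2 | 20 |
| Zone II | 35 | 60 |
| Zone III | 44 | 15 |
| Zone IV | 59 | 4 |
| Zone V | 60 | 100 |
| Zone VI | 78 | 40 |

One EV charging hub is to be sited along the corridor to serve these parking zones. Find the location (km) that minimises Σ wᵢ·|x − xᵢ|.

x = 60

For a sum of weighted absolute distances on a line, the optimum is the weighted median (not the mean). Total weight W = 239; half-weight = 119.5.
Sort by position and accumulate weight:
  km 2 (Zone I, w=20) → cum 20
  km 35 (Zone II, w=60) → cum 80
  km 44 (Zone III, w=15) → cum 95
  km 59 (Zone IV, w=4) → cum 99
  km 60 (Zone V, w=100) → cum 199  ≥ 119.5 → median here
  km 78 (Zone VI, w=40) → cum 239
Optimal location: km 60.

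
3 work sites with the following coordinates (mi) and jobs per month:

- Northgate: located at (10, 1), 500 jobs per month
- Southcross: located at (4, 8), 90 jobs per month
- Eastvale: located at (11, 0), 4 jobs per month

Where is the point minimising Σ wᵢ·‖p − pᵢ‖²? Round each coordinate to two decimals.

(9.10, 2.05)

The minimiser of Σwᵢ‖p−pᵢ‖² is the weighted centroid p* = (Σwᵢpᵢ)/(Σwᵢ).
Σwᵢ = 594.
Σwᵢxᵢ = 500·10 + 90·4 + 4·11 = 5404.
Σwᵢyᵢ = 500·1 + 90·8 + 4·0 = 1220.
x* = 5404/594 = 9.10, y* = 1220/594 = 2.05.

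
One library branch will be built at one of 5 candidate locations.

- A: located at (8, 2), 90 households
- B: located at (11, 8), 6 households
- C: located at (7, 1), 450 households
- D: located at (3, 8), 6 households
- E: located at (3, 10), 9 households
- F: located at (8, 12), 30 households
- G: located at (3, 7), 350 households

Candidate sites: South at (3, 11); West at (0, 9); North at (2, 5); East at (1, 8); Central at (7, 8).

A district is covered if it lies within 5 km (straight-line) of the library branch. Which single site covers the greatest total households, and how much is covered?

Central, covering 401

Coverage radius r = 5 km; a point is covered iff (Δx)²+(Δy)² ≤ 5² = 25.
  South (3, 11): covers {D, E, G} → 365
  West (0, 9): covers {D, E, G} → 365
  North (2, 5): covers {D, G} → 356
  East (1, 8): covers {D, E, G} → 365
  Central (7, 8): covers {B, D, E, F, G} → 401
Maximum coverage at Central: 401 households.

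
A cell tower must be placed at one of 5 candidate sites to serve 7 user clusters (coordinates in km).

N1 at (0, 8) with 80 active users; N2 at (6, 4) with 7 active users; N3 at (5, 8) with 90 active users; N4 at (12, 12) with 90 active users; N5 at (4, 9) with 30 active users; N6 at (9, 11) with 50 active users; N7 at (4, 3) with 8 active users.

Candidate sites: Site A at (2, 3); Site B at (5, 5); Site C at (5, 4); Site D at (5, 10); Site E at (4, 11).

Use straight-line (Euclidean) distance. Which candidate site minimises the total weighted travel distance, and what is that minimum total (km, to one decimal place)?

Site D, total 1613.8 km

Total weighted distance at each candidate:
  Site A (2, 3): total = 2932.5
  Site B (5, 5): total = 2139.5
  Site C (5, 4): total = 2403.4
  Site D (5, 10): total = 1613.8
  Site E (4, 11): total = 1835.2
Minimum is at Site D with total 1613.8 km.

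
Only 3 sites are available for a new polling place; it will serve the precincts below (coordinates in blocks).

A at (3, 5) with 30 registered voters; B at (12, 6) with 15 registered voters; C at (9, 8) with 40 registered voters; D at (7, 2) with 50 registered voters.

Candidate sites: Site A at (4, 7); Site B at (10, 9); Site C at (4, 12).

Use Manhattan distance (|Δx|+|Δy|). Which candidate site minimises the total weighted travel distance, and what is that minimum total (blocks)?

Site A, total 865 blocks

Total weighted distance at each candidate:
  Site A (4, 7): total = 865
  Site B (10, 9): total = 985
  Site C (4, 12): total = 1460
Minimum is at Site A with total 865 blocks.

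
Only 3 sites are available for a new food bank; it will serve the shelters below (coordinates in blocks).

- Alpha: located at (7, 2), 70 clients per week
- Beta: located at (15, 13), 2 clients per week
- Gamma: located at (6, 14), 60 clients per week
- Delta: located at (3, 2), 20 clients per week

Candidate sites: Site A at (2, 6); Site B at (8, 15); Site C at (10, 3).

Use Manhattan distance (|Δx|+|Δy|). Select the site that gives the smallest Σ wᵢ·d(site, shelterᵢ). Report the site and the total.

Total weighted distance at each candidate:
  Site A (2, 6): total = 1490
  Site B (8, 15): total = 1538
  Site C (10, 3): total = 1370
Minimum is at Site C with total 1370 blocks.

Site C, total 1370 blocks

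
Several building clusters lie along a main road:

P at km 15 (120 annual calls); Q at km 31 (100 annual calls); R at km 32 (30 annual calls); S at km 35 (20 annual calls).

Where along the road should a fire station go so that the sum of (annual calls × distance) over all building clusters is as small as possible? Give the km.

For a sum of weighted absolute distances on a line, the optimum is the weighted median (not the mean). Total weight W = 270; half-weight = 135.
Sort by position and accumulate weight:
  km 15 (P, w=120) → cum 120
  km 31 (Q, w=100) → cum 220  ≥ 135 → median here
  km 32 (R, w=30) → cum 250
  km 35 (S, w=20) → cum 270
Optimal location: km 31.

x = 31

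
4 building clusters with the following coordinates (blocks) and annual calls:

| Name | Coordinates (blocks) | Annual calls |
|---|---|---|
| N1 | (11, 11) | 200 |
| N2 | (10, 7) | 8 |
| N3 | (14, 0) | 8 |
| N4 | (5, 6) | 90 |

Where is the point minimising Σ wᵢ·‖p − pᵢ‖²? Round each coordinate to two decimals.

(9.29, 9.14)

The minimiser of Σwᵢ‖p−pᵢ‖² is the weighted centroid p* = (Σwᵢpᵢ)/(Σwᵢ).
Σwᵢ = 306.
Σwᵢxᵢ = 200·11 + 8·10 + 8·14 + 90·5 = 2842.
Σwᵢyᵢ = 200·11 + 8·7 + 8·0 + 90·6 = 2796.
x* = 2842/306 = 9.29, y* = 2796/306 = 9.14.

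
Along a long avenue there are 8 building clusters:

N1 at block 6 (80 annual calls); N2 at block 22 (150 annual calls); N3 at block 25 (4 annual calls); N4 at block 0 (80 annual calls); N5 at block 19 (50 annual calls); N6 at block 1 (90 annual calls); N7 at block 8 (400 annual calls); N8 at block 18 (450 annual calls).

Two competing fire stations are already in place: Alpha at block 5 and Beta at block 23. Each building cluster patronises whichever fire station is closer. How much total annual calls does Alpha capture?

The indifferent point is the midpoint (5+23)/2 = 14; building clusters left of it (closer to Alpha at 5) go to Alpha, those right go to Beta.
  N4 at 0 (w=80) → Alpha
  N6 at 1 (w=90) → Alpha
  N1 at 6 (w=80) → Alpha
  N7 at 8 (w=400) → Alpha
  N8 at 18 (w=450) → Beta
  N5 at 19 (w=50) → Beta
  N2 at 22 (w=150) → Beta
  N3 at 25 (w=4) → Beta
Alpha captures 650; Beta captures 654.

650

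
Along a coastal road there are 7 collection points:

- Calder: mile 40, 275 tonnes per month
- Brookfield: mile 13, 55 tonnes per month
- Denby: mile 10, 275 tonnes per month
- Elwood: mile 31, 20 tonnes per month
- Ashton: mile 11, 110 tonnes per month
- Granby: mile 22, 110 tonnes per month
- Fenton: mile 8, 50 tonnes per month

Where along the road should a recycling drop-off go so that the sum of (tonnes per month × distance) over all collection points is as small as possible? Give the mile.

For a sum of weighted absolute distances on a line, the optimum is the weighted median (not the mean). Total weight W = 895; half-weight = 447.5.
Sort by position and accumulate weight:
  mile 8 (Fenton, w=50) → cum 50
  mile 10 (Denby, w=275) → cum 325
  mile 11 (Ashton, w=110) → cum 435
  mile 13 (Brookfield, w=55) → cum 490  ≥ 447.5 → median here
  mile 22 (Granby, w=110) → cum 600
  mile 31 (Elwood, w=20) → cum 620
  mile 40 (Calder, w=275) → cum 895
Optimal location: mile 13.

x = 13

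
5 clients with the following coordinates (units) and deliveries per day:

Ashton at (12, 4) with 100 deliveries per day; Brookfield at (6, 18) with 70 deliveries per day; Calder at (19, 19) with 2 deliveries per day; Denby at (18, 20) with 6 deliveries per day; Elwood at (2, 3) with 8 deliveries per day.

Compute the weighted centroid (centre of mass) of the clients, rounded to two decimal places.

(9.58, 9.90)

The minimiser of Σwᵢ‖p−pᵢ‖² is the weighted centroid p* = (Σwᵢpᵢ)/(Σwᵢ).
Σwᵢ = 186.
Σwᵢxᵢ = 100·12 + 70·6 + 2·19 + 6·18 + 8·2 = 1782.
Σwᵢyᵢ = 100·4 + 70·18 + 2·19 + 6·20 + 8·3 = 1842.
x* = 1782/186 = 9.58, y* = 1842/186 = 9.90.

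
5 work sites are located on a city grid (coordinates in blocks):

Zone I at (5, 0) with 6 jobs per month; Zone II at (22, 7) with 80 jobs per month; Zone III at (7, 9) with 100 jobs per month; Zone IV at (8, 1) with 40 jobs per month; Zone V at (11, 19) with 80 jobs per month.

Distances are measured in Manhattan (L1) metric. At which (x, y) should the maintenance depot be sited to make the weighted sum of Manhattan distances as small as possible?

(11, 9)

Manhattan distance separates: Σwᵢ(|x−xᵢ|+|y−yᵢ|) = Σwᵢ|x−xᵢ| + Σwᵢ|y−yᵢ|, so x and y are optimised independently as 1-D weighted medians.
Total weight W = 306; half = 153.
x-coordinate, sorted with cumulative weight:
  x=5 (Zone I, w=6) cum 6
  x=7 (Zone III, w=100) cum 106
  x=8 (Zone IV, w=40) cum 146
  x=11 (Zone V, w=80) cum 226  ← median
  x=22 (Zone II, w=80) cum 306
⇒ x* = 11
y-coordinate, sorted with cumulative weight:
  y=0 (Zone I, w=6) cum 6
  y=1 (Zone IV, w=40) cum 46
  y=7 (Zone II, w=80) cum 126
  y=9 (Zone III, w=100) cum 226  ← median
  y=19 (Zone V, w=80) cum 306
⇒ y* = 9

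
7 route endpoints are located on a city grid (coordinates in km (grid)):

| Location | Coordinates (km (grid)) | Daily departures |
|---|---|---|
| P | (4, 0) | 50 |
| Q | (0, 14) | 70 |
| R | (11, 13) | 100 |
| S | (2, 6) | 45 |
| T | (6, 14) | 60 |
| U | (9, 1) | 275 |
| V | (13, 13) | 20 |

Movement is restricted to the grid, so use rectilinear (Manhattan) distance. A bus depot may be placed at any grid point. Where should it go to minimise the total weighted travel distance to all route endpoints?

Manhattan distance separates: Σwᵢ(|x−xᵢ|+|y−yᵢ|) = Σwᵢ|x−xᵢ| + Σwᵢ|y−yᵢ|, so x and y are optimised independently as 1-D weighted medians.
Total weight W = 620; half = 310.
x-coordinate, sorted with cumulative weight:
  x=0 (Q, w=70) cum 70
  x=2 (S, w=45) cum 115
  x=4 (P, w=50) cum 165
  x=6 (T, w=60) cum 225
  x=9 (U, w=275) cum 500  ← median
  x=11 (R, w=100) cum 600
  x=13 (V, w=20) cum 620
⇒ x* = 9
y-coordinate, sorted with cumulative weight:
  y=0 (P, w=50) cum 50
  y=1 (U, w=275) cum 325  ← median
  y=6 (S, w=45) cum 370
  y=13 (R, w=100) cum 470
  y=13 (V, w=20) cum 490
  y=14 (Q, w=70) cum 560
  y=14 (T, w=60) cum 620
⇒ y* = 1

(9, 1)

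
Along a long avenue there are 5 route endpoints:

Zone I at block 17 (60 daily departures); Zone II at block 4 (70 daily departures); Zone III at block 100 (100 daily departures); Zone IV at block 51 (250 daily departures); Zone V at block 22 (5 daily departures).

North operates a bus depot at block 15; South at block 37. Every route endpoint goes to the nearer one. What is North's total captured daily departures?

135

The indifferent point is the midpoint (15+37)/2 = 26; route endpoints left of it (closer to North at 15) go to North, those right go to South.
  Zone II at 4 (w=70) → North
  Zone I at 17 (w=60) → North
  Zone V at 22 (w=5) → North
  Zone IV at 51 (w=250) → South
  Zone III at 100 (w=100) → South
North captures 135; South captures 350.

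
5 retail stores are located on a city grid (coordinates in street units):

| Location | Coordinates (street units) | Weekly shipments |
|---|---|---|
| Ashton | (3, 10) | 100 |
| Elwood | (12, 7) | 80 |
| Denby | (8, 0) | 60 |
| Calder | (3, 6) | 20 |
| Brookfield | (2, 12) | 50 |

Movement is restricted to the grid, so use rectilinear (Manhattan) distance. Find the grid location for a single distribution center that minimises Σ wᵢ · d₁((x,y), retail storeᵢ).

(3, 7)

Manhattan distance separates: Σwᵢ(|x−xᵢ|+|y−yᵢ|) = Σwᵢ|x−xᵢ| + Σwᵢ|y−yᵢ|, so x and y are optimised independently as 1-D weighted medians.
Total weight W = 310; half = 155.
x-coordinate, sorted with cumulative weight:
  x=2 (Brookfield, w=50) cum 50
  x=3 (Ashton, w=100) cum 150
  x=3 (Calder, w=20) cum 170  ← median
  x=8 (Denby, w=60) cum 230
  x=12 (Elwood, w=80) cum 310
⇒ x* = 3
y-coordinate, sorted with cumulative weight:
  y=0 (Denby, w=60) cum 60
  y=6 (Calder, w=20) cum 80
  y=7 (Elwood, w=80) cum 160  ← median
  y=10 (Ashton, w=100) cum 260
  y=12 (Brookfield, w=50) cum 310
⇒ y* = 7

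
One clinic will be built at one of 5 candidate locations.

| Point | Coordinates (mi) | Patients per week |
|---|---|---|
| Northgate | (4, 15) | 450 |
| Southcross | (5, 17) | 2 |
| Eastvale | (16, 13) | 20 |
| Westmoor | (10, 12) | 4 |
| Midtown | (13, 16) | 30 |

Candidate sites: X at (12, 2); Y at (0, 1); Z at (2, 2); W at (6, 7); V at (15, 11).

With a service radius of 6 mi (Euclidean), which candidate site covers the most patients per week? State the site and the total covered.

Coverage radius r = 6 mi; a point is covered iff (Δx)²+(Δy)² ≤ 6² = 36.
  X (12, 2): covers {none} → 0
  Y (0, 1): covers {none} → 0
  Z (2, 2): covers {none} → 0
  W (6, 7): covers {none} → 0
  V (15, 11): covers {Eastvale, Westmoor, Midtown} → 54
Maximum coverage at V: 54 patients per week.

V, covering 54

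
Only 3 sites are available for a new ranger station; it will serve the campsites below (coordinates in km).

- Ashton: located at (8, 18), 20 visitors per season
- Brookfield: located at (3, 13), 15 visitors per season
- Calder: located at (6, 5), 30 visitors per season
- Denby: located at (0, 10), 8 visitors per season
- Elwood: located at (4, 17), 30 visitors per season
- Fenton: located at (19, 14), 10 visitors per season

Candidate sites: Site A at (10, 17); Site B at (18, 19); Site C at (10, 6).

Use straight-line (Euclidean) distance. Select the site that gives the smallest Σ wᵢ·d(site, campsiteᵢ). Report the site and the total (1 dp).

Total weighted distance at each candidate:
  Site A (10, 17): total = 917.6
  Site B (18, 19): total = 1632.8
  Site C (10, 6): total = 1098.0
Minimum is at Site A with total 917.6 km.

Site A, total 917.6 km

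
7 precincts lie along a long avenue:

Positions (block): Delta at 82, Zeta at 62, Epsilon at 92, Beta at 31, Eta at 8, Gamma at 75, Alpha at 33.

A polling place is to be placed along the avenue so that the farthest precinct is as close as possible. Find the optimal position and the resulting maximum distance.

The 1-center on a line is the midpoint of the two extreme points: leftmost at 8, rightmost at 92.
Optimal location = (8 + 92)/2 = 50; maximum distance = (92 − 8)/2 = 42.

location 50, max distance 42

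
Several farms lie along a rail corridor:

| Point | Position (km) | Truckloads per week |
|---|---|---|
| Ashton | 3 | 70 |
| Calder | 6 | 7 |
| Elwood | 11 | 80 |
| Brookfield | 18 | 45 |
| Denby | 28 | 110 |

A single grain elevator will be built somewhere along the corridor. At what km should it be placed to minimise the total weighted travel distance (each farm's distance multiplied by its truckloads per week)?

For a sum of weighted absolute distances on a line, the optimum is the weighted median (not the mean). Total weight W = 312; half-weight = 156.
Sort by position and accumulate weight:
  km 3 (Ashton, w=70) → cum 70
  km 6 (Calder, w=7) → cum 77
  km 11 (Elwood, w=80) → cum 157  ≥ 156 → median here
  km 18 (Brookfield, w=45) → cum 202
  km 28 (Denby, w=110) → cum 312
Optimal location: km 11.

x = 11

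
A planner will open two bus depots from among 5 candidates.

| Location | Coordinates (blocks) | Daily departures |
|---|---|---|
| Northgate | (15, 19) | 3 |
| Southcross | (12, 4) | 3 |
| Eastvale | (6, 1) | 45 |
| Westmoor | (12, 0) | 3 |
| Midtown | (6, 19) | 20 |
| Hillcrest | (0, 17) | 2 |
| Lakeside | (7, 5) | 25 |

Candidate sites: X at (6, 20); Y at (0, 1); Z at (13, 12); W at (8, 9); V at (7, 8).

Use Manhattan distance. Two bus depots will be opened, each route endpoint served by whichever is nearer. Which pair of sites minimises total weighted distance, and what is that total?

{X, V}, total 569

Evaluate every pair (each demand assigned to the nearer of the two):
  {X, V}: total = 569
  {X, Y}: total = 697
  {X, W}: total = 709
  {Y, V}: total = 740
  {Y, W}: total = 784
  {Z, V}: total = 800
  {W, V}: total = 824
  {Z, W}: total = 940
  {Y, Z}: total = 950
  {X, Z}: total = 1266
Best pair: {X, V} with total 569.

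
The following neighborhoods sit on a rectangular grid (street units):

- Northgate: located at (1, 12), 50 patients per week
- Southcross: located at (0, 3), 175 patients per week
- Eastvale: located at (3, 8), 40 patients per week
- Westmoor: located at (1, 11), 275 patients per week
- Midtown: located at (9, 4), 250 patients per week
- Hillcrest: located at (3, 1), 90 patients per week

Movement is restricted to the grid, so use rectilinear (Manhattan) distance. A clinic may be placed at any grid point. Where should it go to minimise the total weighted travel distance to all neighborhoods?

Manhattan distance separates: Σwᵢ(|x−xᵢ|+|y−yᵢ|) = Σwᵢ|x−xᵢ| + Σwᵢ|y−yᵢ|, so x and y are optimised independently as 1-D weighted medians.
Total weight W = 880; half = 440.
x-coordinate, sorted with cumulative weight:
  x=0 (Southcross, w=175) cum 175
  x=1 (Northgate, w=50) cum 225
  x=1 (Westmoor, w=275) cum 500  ← median
  x=3 (Eastvale, w=40) cum 540
  x=3 (Hillcrest, w=90) cum 630
  x=9 (Midtown, w=250) cum 880
⇒ x* = 1
y-coordinate, sorted with cumulative weight:
  y=1 (Hillcrest, w=90) cum 90
  y=3 (Southcross, w=175) cum 265
  y=4 (Midtown, w=250) cum 515  ← median
  y=8 (Eastvale, w=40) cum 555
  y=11 (Westmoor, w=275) cum 830
  y=12 (Northgate, w=50) cum 880
⇒ y* = 4

(1, 4)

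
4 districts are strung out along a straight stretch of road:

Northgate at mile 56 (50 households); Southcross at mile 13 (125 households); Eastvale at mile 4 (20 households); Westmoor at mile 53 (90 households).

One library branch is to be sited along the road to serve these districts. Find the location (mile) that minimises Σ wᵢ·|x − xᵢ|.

For a sum of weighted absolute distances on a line, the optimum is the weighted median (not the mean). Total weight W = 285; half-weight = 142.5.
Sort by position and accumulate weight:
  mile 4 (Eastvale, w=20) → cum 20
  mile 13 (Southcross, w=125) → cum 145  ≥ 142.5 → median here
  mile 53 (Westmoor, w=90) → cum 235
  mile 56 (Northgate, w=50) → cum 285
Optimal location: mile 13.

x = 13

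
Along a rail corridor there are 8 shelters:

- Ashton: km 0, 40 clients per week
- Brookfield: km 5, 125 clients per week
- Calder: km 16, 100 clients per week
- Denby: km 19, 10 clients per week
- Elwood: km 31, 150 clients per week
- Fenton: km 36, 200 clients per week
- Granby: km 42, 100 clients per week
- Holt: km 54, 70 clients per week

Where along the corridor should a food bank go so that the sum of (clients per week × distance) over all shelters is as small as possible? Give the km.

x = 31

For a sum of weighted absolute distances on a line, the optimum is the weighted median (not the mean). Total weight W = 795; half-weight = 397.5.
Sort by position and accumulate weight:
  km 0 (Ashton, w=40) → cum 40
  km 5 (Brookfield, w=125) → cum 165
  km 16 (Calder, w=100) → cum 265
  km 19 (Denby, w=10) → cum 275
  km 31 (Elwood, w=150) → cum 425  ≥ 397.5 → median here
  km 36 (Fenton, w=200) → cum 625
  km 42 (Granby, w=100) → cum 725
  km 54 (Holt, w=70) → cum 795
Optimal location: km 31.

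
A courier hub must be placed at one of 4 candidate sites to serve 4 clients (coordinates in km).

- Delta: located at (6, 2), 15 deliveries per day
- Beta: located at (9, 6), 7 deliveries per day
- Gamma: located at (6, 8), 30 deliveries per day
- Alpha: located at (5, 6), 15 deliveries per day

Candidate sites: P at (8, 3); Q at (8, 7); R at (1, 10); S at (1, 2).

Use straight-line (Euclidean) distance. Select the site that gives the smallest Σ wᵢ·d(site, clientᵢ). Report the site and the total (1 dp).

Q, total 205.2 km

Total weighted distance at each candidate:
  P (8, 3): total = 280.9
  Q (8, 7): total = 205.2
  R (1, 10): total = 450.5
  S (1, 2): total = 456.8
Minimum is at Q with total 205.2 km.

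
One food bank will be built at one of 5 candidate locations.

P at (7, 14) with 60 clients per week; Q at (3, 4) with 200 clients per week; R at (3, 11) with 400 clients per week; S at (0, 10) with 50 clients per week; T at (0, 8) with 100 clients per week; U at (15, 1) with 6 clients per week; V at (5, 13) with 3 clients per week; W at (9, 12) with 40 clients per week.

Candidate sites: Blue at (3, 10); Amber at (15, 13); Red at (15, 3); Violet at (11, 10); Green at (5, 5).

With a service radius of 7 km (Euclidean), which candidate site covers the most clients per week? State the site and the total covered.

Coverage radius r = 7 km; a point is covered iff (Δx)²+(Δy)² ≤ 7² = 49.
  Blue (3, 10): covers {P, Q, R, S, T, V, W} → 853
  Amber (15, 13): covers {W} → 40
  Red (15, 3): covers {U} → 6
  Violet (11, 10): covers {P, V, W} → 103
  Green (5, 5): covers {Q, R, T} → 700
Maximum coverage at Blue: 853 clients per week.

Blue, covering 853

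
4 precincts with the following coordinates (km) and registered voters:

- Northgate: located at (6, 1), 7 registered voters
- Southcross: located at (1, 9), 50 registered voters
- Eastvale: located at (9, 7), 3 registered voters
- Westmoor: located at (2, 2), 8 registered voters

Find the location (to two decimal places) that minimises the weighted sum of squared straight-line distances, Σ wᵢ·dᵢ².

(1.99, 7.26)

The minimiser of Σwᵢ‖p−pᵢ‖² is the weighted centroid p* = (Σwᵢpᵢ)/(Σwᵢ).
Σwᵢ = 68.
Σwᵢxᵢ = 7·6 + 50·1 + 3·9 + 8·2 = 135.
Σwᵢyᵢ = 7·1 + 50·9 + 3·7 + 8·2 = 494.
x* = 135/68 = 1.99, y* = 494/68 = 7.26.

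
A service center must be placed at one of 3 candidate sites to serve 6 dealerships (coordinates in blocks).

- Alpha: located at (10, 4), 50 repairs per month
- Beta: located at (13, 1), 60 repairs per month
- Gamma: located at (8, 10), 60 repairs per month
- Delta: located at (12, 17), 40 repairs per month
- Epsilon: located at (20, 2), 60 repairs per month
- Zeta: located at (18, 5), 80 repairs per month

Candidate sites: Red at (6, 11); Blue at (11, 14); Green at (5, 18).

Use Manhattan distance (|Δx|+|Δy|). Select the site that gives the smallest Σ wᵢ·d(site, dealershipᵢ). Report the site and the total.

Blue, total 4570 blocks

Total weighted distance at each candidate:
  Red (6, 11): total = 5050
  Blue (11, 14): total = 4570
  Green (5, 18): total = 7370
Minimum is at Blue with total 4570 blocks.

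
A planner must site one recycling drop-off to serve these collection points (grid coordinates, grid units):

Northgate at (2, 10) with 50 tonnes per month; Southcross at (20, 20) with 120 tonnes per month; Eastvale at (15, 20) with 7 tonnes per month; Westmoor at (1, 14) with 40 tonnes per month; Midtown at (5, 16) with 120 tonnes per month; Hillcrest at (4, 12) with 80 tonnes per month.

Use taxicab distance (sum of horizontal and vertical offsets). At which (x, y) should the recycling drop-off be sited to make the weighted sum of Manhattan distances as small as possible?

Manhattan distance separates: Σwᵢ(|x−xᵢ|+|y−yᵢ|) = Σwᵢ|x−xᵢ| + Σwᵢ|y−yᵢ|, so x and y are optimised independently as 1-D weighted medians.
Total weight W = 417; half = 208.5.
x-coordinate, sorted with cumulative weight:
  x=1 (Westmoor, w=40) cum 40
  x=2 (Northgate, w=50) cum 90
  x=4 (Hillcrest, w=80) cum 170
  x=5 (Midtown, w=120) cum 290  ← median
  x=15 (Eastvale, w=7) cum 297
  x=20 (Southcross, w=120) cum 417
⇒ x* = 5
y-coordinate, sorted with cumulative weight:
  y=10 (Northgate, w=50) cum 50
  y=12 (Hillcrest, w=80) cum 130
  y=14 (Westmoor, w=40) cum 170
  y=16 (Midtown, w=120) cum 290  ← median
  y=20 (Southcross, w=120) cum 410
  y=20 (Eastvale, w=7) cum 417
⇒ y* = 16

(5, 16)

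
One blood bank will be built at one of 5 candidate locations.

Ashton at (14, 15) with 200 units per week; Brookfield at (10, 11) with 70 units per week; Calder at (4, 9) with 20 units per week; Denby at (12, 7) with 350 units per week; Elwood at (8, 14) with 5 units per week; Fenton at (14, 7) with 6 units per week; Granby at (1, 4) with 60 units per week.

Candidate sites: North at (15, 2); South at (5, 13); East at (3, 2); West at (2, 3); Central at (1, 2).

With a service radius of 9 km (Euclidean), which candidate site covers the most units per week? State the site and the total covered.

Coverage radius r = 9 km; a point is covered iff (Δx)²+(Δy)² ≤ 9² = 81.
  North (15, 2): covers {Denby, Fenton} → 356
  South (5, 13): covers {Brookfield, Calder, Elwood} → 95
  East (3, 2): covers {Calder, Granby} → 80
  West (2, 3): covers {Calder, Granby} → 80
  Central (1, 2): covers {Calder, Granby} → 80
Maximum coverage at North: 356 units per week.

North, covering 356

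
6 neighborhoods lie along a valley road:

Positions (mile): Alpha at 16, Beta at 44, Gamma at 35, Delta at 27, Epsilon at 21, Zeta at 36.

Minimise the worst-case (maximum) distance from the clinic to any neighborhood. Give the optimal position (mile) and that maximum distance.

location 30, max distance 14

The 1-center on a line is the midpoint of the two extreme points: leftmost at 16, rightmost at 44.
Optimal location = (16 + 44)/2 = 30; maximum distance = (44 − 16)/2 = 14.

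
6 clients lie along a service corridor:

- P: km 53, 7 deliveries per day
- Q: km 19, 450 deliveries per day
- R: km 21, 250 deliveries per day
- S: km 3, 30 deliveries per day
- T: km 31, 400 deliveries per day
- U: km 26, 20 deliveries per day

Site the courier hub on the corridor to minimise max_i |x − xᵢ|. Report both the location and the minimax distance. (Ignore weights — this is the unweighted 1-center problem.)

The 1-center on a line is the midpoint of the two extreme points: leftmost at 3, rightmost at 53.
Optimal location = (3 + 53)/2 = 28; maximum distance = (53 − 3)/2 = 25.

location 28, max distance 25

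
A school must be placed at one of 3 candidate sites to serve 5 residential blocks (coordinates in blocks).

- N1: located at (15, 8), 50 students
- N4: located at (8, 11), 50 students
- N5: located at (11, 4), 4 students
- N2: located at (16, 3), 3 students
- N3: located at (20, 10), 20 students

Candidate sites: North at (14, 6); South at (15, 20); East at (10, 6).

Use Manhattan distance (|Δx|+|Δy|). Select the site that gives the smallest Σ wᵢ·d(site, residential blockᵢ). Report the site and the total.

Total weighted distance at each candidate:
  North (14, 6): total = 935
  South (15, 20): total = 1834
  East (10, 6): total = 1019
Minimum is at North with total 935 blocks.

North, total 935 blocks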